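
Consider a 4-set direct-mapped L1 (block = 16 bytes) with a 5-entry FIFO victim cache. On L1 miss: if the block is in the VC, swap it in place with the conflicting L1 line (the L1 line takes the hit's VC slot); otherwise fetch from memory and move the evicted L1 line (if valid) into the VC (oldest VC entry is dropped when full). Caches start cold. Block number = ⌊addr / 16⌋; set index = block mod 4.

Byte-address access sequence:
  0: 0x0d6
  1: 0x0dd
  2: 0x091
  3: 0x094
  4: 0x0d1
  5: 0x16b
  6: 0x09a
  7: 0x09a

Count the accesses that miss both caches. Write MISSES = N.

0: 0xd6 (blk 13, set 1) → MISS  vc=[]
1: 0xdd (blk 13, set 1) → L1-HIT  vc=[]
2: 0x91 (blk 9, set 1) → MISS  vc=[13]
3: 0x94 (blk 9, set 1) → L1-HIT  vc=[13]
4: 0xd1 (blk 13, set 1) → VC-HIT  vc=[9]
5: 0x16b (blk 22, set 2) → MISS  vc=[9]
6: 0x9a (blk 9, set 1) → VC-HIT  vc=[13]
7: 0x9a (blk 9, set 1) → L1-HIT  vc=[13]

MISSES = 3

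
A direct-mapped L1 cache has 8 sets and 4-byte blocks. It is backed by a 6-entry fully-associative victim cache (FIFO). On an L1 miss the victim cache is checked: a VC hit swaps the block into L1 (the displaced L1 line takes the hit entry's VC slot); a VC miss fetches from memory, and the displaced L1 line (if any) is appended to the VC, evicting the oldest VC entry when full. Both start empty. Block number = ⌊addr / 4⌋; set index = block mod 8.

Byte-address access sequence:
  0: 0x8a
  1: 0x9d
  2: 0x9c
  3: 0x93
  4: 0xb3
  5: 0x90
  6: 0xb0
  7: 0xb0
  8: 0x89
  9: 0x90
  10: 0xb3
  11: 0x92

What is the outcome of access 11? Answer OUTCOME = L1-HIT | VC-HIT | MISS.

#0 0x8a→b34/s2 MISS; vc=[]
#1 0x9d→b39/s7 MISS; vc=[]
#2 0x9c→b39/s7 L1-HIT; vc=[]
#3 0x93→b36/s4 MISS; vc=[]
#4 0xb3→b44/s4 MISS; vc=[36]
#5 0x90→b36/s4 VC-HIT; vc=[44]
#6 0xb0→b44/s4 VC-HIT; vc=[36]
#7 0xb0→b44/s4 L1-HIT; vc=[36]
#8 0x89→b34/s2 L1-HIT; vc=[36]
#9 0x90→b36/s4 VC-HIT; vc=[44]
#10 0xb3→b44/s4 VC-HIT; vc=[36]
#11 0x92→b36/s4 VC-HIT; vc=[44]

OUTCOME = VC-HIT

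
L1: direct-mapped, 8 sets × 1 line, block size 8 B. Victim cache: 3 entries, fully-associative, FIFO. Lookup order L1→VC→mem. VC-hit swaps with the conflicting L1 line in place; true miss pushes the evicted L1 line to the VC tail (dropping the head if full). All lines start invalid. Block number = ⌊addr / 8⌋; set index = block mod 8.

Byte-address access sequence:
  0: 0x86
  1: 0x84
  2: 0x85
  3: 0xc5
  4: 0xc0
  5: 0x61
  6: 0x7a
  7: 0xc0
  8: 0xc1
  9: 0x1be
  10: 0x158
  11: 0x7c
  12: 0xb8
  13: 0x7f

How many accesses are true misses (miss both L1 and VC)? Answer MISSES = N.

MISSES = 7

0: 0x86 (blk 16, set 0) → MISS  vc=[]
1: 0x84 (blk 16, set 0) → L1-HIT  vc=[]
2: 0x85 (blk 16, set 0) → L1-HIT  vc=[]
3: 0xc5 (blk 24, set 0) → MISS  vc=[16]
4: 0xc0 (blk 24, set 0) → L1-HIT  vc=[16]
5: 0x61 (blk 12, set 4) → MISS  vc=[16]
6: 0x7a (blk 15, set 7) → MISS  vc=[16]
7: 0xc0 (blk 24, set 0) → L1-HIT  vc=[16]
8: 0xc1 (blk 24, set 0) → L1-HIT  vc=[16]
9: 0x1be (blk 55, set 7) → MISS  vc=[16, 15]
10: 0x158 (blk 43, set 3) → MISS  vc=[16, 15]
11: 0x7c (blk 15, set 7) → VC-HIT  vc=[16, 55]
12: 0xb8 (blk 23, set 7) → MISS  vc=[16, 55, 15]
13: 0x7f (blk 15, set 7) → VC-HIT  vc=[16, 55, 23]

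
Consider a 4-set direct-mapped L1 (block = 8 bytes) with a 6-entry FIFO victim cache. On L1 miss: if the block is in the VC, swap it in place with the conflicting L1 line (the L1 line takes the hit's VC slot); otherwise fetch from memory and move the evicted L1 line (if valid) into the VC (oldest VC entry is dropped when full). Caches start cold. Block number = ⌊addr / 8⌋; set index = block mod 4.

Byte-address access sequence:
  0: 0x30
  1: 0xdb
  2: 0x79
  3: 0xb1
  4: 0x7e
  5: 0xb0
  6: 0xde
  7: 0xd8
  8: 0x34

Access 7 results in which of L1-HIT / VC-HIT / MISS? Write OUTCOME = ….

OUTCOME = L1-HIT

#0 0x30→b6/s2 MISS; vc=[]
#1 0xdb→b27/s3 MISS; vc=[]
#2 0x79→b15/s3 MISS; vc=[27]
#3 0xb1→b22/s2 MISS; vc=[27,6]
#4 0x7e→b15/s3 L1-HIT; vc=[27,6]
#5 0xb0→b22/s2 L1-HIT; vc=[27,6]
#6 0xde→b27/s3 VC-HIT; vc=[15,6]
#7 0xd8→b27/s3 L1-HIT; vc=[15,6]
#8 0x34→b6/s2 VC-HIT; vc=[15,22]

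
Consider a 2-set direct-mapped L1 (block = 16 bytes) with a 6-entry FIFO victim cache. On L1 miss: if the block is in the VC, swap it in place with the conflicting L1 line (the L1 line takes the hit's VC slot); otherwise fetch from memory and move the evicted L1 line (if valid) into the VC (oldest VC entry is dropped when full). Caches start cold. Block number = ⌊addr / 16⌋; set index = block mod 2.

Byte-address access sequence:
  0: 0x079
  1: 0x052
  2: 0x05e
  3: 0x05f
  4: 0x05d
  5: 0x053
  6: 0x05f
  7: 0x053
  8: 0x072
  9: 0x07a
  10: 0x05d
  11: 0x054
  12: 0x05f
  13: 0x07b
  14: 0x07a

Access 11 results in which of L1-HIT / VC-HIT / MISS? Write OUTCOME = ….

OUTCOME = L1-HIT

#0 0x79→b7/s1 MISS; vc=[]
#1 0x52→b5/s1 MISS; vc=[7]
#2 0x5e→b5/s1 L1-HIT; vc=[7]
#3 0x5f→b5/s1 L1-HIT; vc=[7]
#4 0x5d→b5/s1 L1-HIT; vc=[7]
#5 0x53→b5/s1 L1-HIT; vc=[7]
#6 0x5f→b5/s1 L1-HIT; vc=[7]
#7 0x53→b5/s1 L1-HIT; vc=[7]
#8 0x72→b7/s1 VC-HIT; vc=[5]
#9 0x7a→b7/s1 L1-HIT; vc=[5]
#10 0x5d→b5/s1 VC-HIT; vc=[7]
#11 0x54→b5/s1 L1-HIT; vc=[7]
#12 0x5f→b5/s1 L1-HIT; vc=[7]
#13 0x7b→b7/s1 VC-HIT; vc=[5]
#14 0x7a→b7/s1 L1-HIT; vc=[5]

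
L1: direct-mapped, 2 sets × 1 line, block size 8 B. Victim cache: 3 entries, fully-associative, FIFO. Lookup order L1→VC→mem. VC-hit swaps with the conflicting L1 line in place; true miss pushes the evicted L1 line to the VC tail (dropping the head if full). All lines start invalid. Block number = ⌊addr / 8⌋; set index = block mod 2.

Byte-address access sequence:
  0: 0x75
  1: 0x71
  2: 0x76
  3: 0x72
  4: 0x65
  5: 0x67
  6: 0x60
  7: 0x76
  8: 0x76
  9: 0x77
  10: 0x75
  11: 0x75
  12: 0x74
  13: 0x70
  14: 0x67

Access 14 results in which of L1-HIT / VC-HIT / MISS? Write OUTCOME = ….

  [0] addr=0x75 blk=14 s=0: MISS | VC []
  [1] addr=0x71 blk=14 s=0: L1-HIT | VC []
  [2] addr=0x76 blk=14 s=0: L1-HIT | VC []
  [3] addr=0x72 blk=14 s=0: L1-HIT | VC []
  [4] addr=0x65 blk=12 s=0: MISS | VC [14]
  [5] addr=0x67 blk=12 s=0: L1-HIT | VC [14]
  [6] addr=0x60 blk=12 s=0: L1-HIT | VC [14]
  [7] addr=0x76 blk=14 s=0: VC-HIT | VC [12]
  [8] addr=0x76 blk=14 s=0: L1-HIT | VC [12]
  [9] addr=0x77 blk=14 s=0: L1-HIT | VC [12]
  [10] addr=0x75 blk=14 s=0: L1-HIT | VC [12]
  [11] addr=0x75 blk=14 s=0: L1-HIT | VC [12]
  [12] addr=0x74 blk=14 s=0: L1-HIT | VC [12]
  [13] addr=0x70 blk=14 s=0: L1-HIT | VC [12]
  [14] addr=0x67 blk=12 s=0: VC-HIT | VC [14]

OUTCOME = VC-HIT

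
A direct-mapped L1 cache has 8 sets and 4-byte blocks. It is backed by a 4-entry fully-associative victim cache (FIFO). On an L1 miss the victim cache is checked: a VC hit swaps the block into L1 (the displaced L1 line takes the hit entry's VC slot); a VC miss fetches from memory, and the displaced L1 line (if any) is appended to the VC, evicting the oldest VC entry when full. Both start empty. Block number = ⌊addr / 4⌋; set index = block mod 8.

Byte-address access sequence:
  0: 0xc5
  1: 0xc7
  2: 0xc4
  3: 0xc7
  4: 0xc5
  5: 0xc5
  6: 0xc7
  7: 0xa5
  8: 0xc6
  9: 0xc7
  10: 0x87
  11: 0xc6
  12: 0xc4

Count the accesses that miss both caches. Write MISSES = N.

MISSES = 3

  [0] addr=0xc5 blk=49 s=1: MISS | VC []
  [1] addr=0xc7 blk=49 s=1: L1-HIT | VC []
  [2] addr=0xc4 blk=49 s=1: L1-HIT | VC []
  [3] addr=0xc7 blk=49 s=1: L1-HIT | VC []
  [4] addr=0xc5 blk=49 s=1: L1-HIT | VC []
  [5] addr=0xc5 blk=49 s=1: L1-HIT | VC []
  [6] addr=0xc7 blk=49 s=1: L1-HIT | VC []
  [7] addr=0xa5 blk=41 s=1: MISS | VC [49]
  [8] addr=0xc6 blk=49 s=1: VC-HIT | VC [41]
  [9] addr=0xc7 blk=49 s=1: L1-HIT | VC [41]
  [10] addr=0x87 blk=33 s=1: MISS | VC [41, 49]
  [11] addr=0xc6 blk=49 s=1: VC-HIT | VC [41, 33]
  [12] addr=0xc4 blk=49 s=1: L1-HIT | VC [41, 33]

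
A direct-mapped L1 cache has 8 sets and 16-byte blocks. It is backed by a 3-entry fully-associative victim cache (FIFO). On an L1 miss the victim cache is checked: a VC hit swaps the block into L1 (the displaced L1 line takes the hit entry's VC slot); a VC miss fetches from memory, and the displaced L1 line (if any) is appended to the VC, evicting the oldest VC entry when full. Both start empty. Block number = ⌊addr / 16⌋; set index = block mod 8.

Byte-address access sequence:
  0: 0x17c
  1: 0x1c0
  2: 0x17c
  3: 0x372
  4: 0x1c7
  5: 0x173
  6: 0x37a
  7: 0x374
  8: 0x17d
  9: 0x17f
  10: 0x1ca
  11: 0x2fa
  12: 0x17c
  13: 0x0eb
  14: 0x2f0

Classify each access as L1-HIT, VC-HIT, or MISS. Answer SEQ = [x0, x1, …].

SEQ = [MISS, MISS, L1-HIT, MISS, L1-HIT, VC-HIT, VC-HIT, L1-HIT, VC-HIT, L1-HIT, L1-HIT, MISS, VC-HIT, MISS, VC-HIT]

#0 0x17c→b23/s7 MISS; vc=[]
#1 0x1c0→b28/s4 MISS; vc=[]
#2 0x17c→b23/s7 L1-HIT; vc=[]
#3 0x372→b55/s7 MISS; vc=[23]
#4 0x1c7→b28/s4 L1-HIT; vc=[23]
#5 0x173→b23/s7 VC-HIT; vc=[55]
#6 0x37a→b55/s7 VC-HIT; vc=[23]
#7 0x374→b55/s7 L1-HIT; vc=[23]
#8 0x17d→b23/s7 VC-HIT; vc=[55]
#9 0x17f→b23/s7 L1-HIT; vc=[55]
#10 0x1ca→b28/s4 L1-HIT; vc=[55]
#11 0x2fa→b47/s7 MISS; vc=[55,23]
#12 0x17c→b23/s7 VC-HIT; vc=[55,47]
#13 0xeb→b14/s6 MISS; vc=[55,47]
#14 0x2f0→b47/s7 VC-HIT; vc=[55,23]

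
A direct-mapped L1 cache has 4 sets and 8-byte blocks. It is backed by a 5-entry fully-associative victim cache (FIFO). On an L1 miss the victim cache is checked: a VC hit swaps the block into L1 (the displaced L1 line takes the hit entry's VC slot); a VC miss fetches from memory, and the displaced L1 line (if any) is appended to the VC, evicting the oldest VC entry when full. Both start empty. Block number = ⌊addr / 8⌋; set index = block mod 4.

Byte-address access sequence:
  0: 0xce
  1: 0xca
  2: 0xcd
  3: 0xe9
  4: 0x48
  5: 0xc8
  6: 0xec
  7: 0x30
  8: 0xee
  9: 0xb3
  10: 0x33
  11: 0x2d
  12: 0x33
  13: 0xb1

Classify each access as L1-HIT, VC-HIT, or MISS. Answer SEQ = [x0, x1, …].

  [0] addr=0xce blk=25 s=1: MISS | VC []
  [1] addr=0xca blk=25 s=1: L1-HIT | VC []
  [2] addr=0xcd blk=25 s=1: L1-HIT | VC []
  [3] addr=0xe9 blk=29 s=1: MISS | VC [25]
  [4] addr=0x48 blk=9 s=1: MISS | VC [25, 29]
  [5] addr=0xc8 blk=25 s=1: VC-HIT | VC [9, 29]
  [6] addr=0xec blk=29 s=1: VC-HIT | VC [9, 25]
  [7] addr=0x30 blk=6 s=2: MISS | VC [9, 25]
  [8] addr=0xee blk=29 s=1: L1-HIT | VC [9, 25]
  [9] addr=0xb3 blk=22 s=2: MISS | VC [9, 25, 6]
  [10] addr=0x33 blk=6 s=2: VC-HIT | VC [9, 25, 22]
  [11] addr=0x2d blk=5 s=1: MISS | VC [9, 25, 22, 29]
  [12] addr=0x33 blk=6 s=2: L1-HIT | VC [9, 25, 22, 29]
  [13] addr=0xb1 blk=22 s=2: VC-HIT | VC [9, 25, 6, 29]

SEQ = [MISS, L1-HIT, L1-HIT, MISS, MISS, VC-HIT, VC-HIT, MISS, L1-HIT, MISS, VC-HIT, MISS, L1-HIT, VC-HIT]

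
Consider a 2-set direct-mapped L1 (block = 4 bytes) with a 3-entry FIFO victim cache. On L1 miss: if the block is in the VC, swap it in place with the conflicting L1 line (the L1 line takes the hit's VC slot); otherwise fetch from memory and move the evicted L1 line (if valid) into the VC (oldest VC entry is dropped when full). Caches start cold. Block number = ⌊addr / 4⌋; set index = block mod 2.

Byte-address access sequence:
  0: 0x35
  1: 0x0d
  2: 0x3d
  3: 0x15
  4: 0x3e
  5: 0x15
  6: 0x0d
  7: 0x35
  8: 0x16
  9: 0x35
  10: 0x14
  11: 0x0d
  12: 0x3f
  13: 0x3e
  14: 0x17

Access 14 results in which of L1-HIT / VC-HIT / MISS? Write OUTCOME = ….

OUTCOME = VC-HIT

#0 0x35→b13/s1 MISS; vc=[]
#1 0xd→b3/s1 MISS; vc=[13]
#2 0x3d→b15/s1 MISS; vc=[13,3]
#3 0x15→b5/s1 MISS; vc=[13,3,15]
#4 0x3e→b15/s1 VC-HIT; vc=[13,3,5]
#5 0x15→b5/s1 VC-HIT; vc=[13,3,15]
#6 0xd→b3/s1 VC-HIT; vc=[13,5,15]
#7 0x35→b13/s1 VC-HIT; vc=[3,5,15]
#8 0x16→b5/s1 VC-HIT; vc=[3,13,15]
#9 0x35→b13/s1 VC-HIT; vc=[3,5,15]
#10 0x14→b5/s1 VC-HIT; vc=[3,13,15]
#11 0xd→b3/s1 VC-HIT; vc=[5,13,15]
#12 0x3f→b15/s1 VC-HIT; vc=[5,13,3]
#13 0x3e→b15/s1 L1-HIT; vc=[5,13,3]
#14 0x17→b5/s1 VC-HIT; vc=[15,13,3]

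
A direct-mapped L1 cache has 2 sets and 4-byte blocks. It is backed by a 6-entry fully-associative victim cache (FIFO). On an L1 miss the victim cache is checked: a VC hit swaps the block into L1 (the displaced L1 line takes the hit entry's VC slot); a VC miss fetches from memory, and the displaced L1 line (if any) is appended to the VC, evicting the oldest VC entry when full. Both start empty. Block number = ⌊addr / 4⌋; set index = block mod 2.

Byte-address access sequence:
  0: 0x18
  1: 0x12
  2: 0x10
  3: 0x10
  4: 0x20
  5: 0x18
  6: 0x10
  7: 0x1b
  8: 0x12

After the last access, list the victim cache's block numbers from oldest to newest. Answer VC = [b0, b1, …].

VC = [8, 6]

0: 0x18 (blk 6, set 0) → MISS  vc=[]
1: 0x12 (blk 4, set 0) → MISS  vc=[6]
2: 0x10 (blk 4, set 0) → L1-HIT  vc=[6]
3: 0x10 (blk 4, set 0) → L1-HIT  vc=[6]
4: 0x20 (blk 8, set 0) → MISS  vc=[6, 4]
5: 0x18 (blk 6, set 0) → VC-HIT  vc=[8, 4]
6: 0x10 (blk 4, set 0) → VC-HIT  vc=[8, 6]
7: 0x1b (blk 6, set 0) → VC-HIT  vc=[8, 4]
8: 0x12 (blk 4, set 0) → VC-HIT  vc=[8, 6]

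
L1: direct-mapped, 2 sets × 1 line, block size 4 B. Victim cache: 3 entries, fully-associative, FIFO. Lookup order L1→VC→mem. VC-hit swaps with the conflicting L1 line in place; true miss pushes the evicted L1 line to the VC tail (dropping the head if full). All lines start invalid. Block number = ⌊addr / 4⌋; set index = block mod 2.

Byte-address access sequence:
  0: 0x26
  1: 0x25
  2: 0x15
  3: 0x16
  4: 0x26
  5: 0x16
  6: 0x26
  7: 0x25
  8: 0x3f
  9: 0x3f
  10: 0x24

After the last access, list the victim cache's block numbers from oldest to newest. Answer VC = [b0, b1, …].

VC = [5, 15]

0: 0x26 (blk 9, set 1) → MISS  vc=[]
1: 0x25 (blk 9, set 1) → L1-HIT  vc=[]
2: 0x15 (blk 5, set 1) → MISS  vc=[9]
3: 0x16 (blk 5, set 1) → L1-HIT  vc=[9]
4: 0x26 (blk 9, set 1) → VC-HIT  vc=[5]
5: 0x16 (blk 5, set 1) → VC-HIT  vc=[9]
6: 0x26 (blk 9, set 1) → VC-HIT  vc=[5]
7: 0x25 (blk 9, set 1) → L1-HIT  vc=[5]
8: 0x3f (blk 15, set 1) → MISS  vc=[5, 9]
9: 0x3f (blk 15, set 1) → L1-HIT  vc=[5, 9]
10: 0x24 (blk 9, set 1) → VC-HIT  vc=[5, 15]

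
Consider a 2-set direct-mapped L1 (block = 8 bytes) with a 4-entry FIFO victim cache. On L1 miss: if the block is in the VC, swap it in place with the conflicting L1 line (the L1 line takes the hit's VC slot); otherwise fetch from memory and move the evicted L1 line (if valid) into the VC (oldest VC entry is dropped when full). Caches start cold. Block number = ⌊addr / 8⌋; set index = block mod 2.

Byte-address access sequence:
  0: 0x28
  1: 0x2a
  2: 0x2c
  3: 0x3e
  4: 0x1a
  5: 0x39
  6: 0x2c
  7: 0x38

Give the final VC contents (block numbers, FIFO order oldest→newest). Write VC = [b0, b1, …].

VC = [5, 3]

0: 0x28 (blk 5, set 1) → MISS  vc=[]
1: 0x2a (blk 5, set 1) → L1-HIT  vc=[]
2: 0x2c (blk 5, set 1) → L1-HIT  vc=[]
3: 0x3e (blk 7, set 1) → MISS  vc=[5]
4: 0x1a (blk 3, set 1) → MISS  vc=[5, 7]
5: 0x39 (blk 7, set 1) → VC-HIT  vc=[5, 3]
6: 0x2c (blk 5, set 1) → VC-HIT  vc=[7, 3]
7: 0x38 (blk 7, set 1) → VC-HIT  vc=[5, 3]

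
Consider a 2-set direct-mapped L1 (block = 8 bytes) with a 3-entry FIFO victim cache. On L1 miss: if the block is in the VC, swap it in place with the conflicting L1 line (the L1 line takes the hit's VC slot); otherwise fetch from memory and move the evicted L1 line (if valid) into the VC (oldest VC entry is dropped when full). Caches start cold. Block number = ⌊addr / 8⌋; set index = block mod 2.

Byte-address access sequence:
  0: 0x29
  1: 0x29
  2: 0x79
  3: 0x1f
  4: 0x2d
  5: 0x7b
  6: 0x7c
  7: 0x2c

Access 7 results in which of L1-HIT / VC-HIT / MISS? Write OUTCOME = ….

OUTCOME = VC-HIT

  [0] addr=0x29 blk=5 s=1: MISS | VC []
  [1] addr=0x29 blk=5 s=1: L1-HIT | VC []
  [2] addr=0x79 blk=15 s=1: MISS | VC [5]
  [3] addr=0x1f blk=3 s=1: MISS | VC [5, 15]
  [4] addr=0x2d blk=5 s=1: VC-HIT | VC [3, 15]
  [5] addr=0x7b blk=15 s=1: VC-HIT | VC [3, 5]
  [6] addr=0x7c blk=15 s=1: L1-HIT | VC [3, 5]
  [7] addr=0x2c blk=5 s=1: VC-HIT | VC [3, 15]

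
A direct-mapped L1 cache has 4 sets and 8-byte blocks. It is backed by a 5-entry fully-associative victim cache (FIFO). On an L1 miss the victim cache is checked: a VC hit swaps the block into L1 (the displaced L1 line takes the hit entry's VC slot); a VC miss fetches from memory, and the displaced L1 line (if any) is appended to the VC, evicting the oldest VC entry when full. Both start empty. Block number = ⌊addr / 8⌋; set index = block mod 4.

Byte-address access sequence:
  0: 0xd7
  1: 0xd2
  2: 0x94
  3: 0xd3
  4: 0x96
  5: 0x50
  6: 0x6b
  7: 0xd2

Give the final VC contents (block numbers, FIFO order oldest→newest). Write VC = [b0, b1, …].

0: 0xd7 (blk 26, set 2) → MISS  vc=[]
1: 0xd2 (blk 26, set 2) → L1-HIT  vc=[]
2: 0x94 (blk 18, set 2) → MISS  vc=[26]
3: 0xd3 (blk 26, set 2) → VC-HIT  vc=[18]
4: 0x96 (blk 18, set 2) → VC-HIT  vc=[26]
5: 0x50 (blk 10, set 2) → MISS  vc=[26, 18]
6: 0x6b (blk 13, set 1) → MISS  vc=[26, 18]
7: 0xd2 (blk 26, set 2) → VC-HIT  vc=[10, 18]

VC = [10, 18]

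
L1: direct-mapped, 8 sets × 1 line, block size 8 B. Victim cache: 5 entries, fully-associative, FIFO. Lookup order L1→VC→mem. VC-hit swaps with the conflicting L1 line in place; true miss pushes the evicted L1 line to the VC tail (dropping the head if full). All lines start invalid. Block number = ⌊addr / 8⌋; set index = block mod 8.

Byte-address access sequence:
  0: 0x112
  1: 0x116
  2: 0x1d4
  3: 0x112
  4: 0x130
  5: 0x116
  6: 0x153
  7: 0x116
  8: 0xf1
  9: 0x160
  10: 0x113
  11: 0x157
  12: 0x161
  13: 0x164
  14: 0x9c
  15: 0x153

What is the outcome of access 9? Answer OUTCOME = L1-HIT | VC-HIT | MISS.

OUTCOME = MISS

0: 0x112 (blk 34, set 2) → MISS  vc=[]
1: 0x116 (blk 34, set 2) → L1-HIT  vc=[]
2: 0x1d4 (blk 58, set 2) → MISS  vc=[34]
3: 0x112 (blk 34, set 2) → VC-HIT  vc=[58]
4: 0x130 (blk 38, set 6) → MISS  vc=[58]
5: 0x116 (blk 34, set 2) → L1-HIT  vc=[58]
6: 0x153 (blk 42, set 2) → MISS  vc=[58, 34]
7: 0x116 (blk 34, set 2) → VC-HIT  vc=[58, 42]
8: 0xf1 (blk 30, set 6) → MISS  vc=[58, 42, 38]
9: 0x160 (blk 44, set 4) → MISS  vc=[58, 42, 38]
10: 0x113 (blk 34, set 2) → L1-HIT  vc=[58, 42, 38]
11: 0x157 (blk 42, set 2) → VC-HIT  vc=[58, 34, 38]
12: 0x161 (blk 44, set 4) → L1-HIT  vc=[58, 34, 38]
13: 0x164 (blk 44, set 4) → L1-HIT  vc=[58, 34, 38]
14: 0x9c (blk 19, set 3) → MISS  vc=[58, 34, 38]
15: 0x153 (blk 42, set 2) → L1-HIT  vc=[58, 34, 38]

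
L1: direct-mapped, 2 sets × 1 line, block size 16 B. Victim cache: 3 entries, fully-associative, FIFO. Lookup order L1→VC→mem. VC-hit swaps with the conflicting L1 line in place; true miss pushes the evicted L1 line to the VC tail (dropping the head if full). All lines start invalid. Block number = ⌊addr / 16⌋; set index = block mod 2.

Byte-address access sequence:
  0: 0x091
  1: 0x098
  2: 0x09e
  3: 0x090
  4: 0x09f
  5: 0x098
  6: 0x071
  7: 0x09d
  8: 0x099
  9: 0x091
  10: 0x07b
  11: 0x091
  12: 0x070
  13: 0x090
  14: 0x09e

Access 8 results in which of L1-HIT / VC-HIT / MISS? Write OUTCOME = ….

  [0] addr=0x91 blk=9 s=1: MISS | VC []
  [1] addr=0x98 blk=9 s=1: L1-HIT | VC []
  [2] addr=0x9e blk=9 s=1: L1-HIT | VC []
  [3] addr=0x90 blk=9 s=1: L1-HIT | VC []
  [4] addr=0x9f blk=9 s=1: L1-HIT | VC []
  [5] addr=0x98 blk=9 s=1: L1-HIT | VC []
  [6] addr=0x71 blk=7 s=1: MISS | VC [9]
  [7] addr=0x9d blk=9 s=1: VC-HIT | VC [7]
  [8] addr=0x99 blk=9 s=1: L1-HIT | VC [7]
  [9] addr=0x91 blk=9 s=1: L1-HIT | VC [7]
  [10] addr=0x7b blk=7 s=1: VC-HIT | VC [9]
  [11] addr=0x91 blk=9 s=1: VC-HIT | VC [7]
  [12] addr=0x70 blk=7 s=1: VC-HIT | VC [9]
  [13] addr=0x90 blk=9 s=1: VC-HIT | VC [7]
  [14] addr=0x9e blk=9 s=1: L1-HIT | VC [7]

OUTCOME = L1-HIT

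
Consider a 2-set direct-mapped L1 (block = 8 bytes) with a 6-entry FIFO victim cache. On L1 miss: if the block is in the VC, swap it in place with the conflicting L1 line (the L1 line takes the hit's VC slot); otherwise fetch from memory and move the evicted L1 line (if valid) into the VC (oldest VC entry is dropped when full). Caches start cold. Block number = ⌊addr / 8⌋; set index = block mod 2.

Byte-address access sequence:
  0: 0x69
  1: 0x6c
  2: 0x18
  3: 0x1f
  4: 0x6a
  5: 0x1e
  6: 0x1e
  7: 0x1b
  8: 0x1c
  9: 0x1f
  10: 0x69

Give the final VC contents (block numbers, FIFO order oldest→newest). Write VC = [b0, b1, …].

VC = [3]

0: 0x69 (blk 13, set 1) → MISS  vc=[]
1: 0x6c (blk 13, set 1) → L1-HIT  vc=[]
2: 0x18 (blk 3, set 1) → MISS  vc=[13]
3: 0x1f (blk 3, set 1) → L1-HIT  vc=[13]
4: 0x6a (blk 13, set 1) → VC-HIT  vc=[3]
5: 0x1e (blk 3, set 1) → VC-HIT  vc=[13]
6: 0x1e (blk 3, set 1) → L1-HIT  vc=[13]
7: 0x1b (blk 3, set 1) → L1-HIT  vc=[13]
8: 0x1c (blk 3, set 1) → L1-HIT  vc=[13]
9: 0x1f (blk 3, set 1) → L1-HIT  vc=[13]
10: 0x69 (blk 13, set 1) → VC-HIT  vc=[3]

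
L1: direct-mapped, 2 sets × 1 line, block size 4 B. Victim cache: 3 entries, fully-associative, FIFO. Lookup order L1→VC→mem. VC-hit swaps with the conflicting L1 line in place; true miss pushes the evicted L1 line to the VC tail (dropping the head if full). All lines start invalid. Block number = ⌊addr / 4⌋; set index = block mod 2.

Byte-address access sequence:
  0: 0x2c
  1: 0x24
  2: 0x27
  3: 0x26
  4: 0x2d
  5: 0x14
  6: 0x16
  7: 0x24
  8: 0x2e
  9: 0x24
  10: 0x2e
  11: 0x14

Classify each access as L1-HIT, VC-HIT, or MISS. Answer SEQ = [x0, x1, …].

  [0] addr=0x2c blk=11 s=1: MISS | VC []
  [1] addr=0x24 blk=9 s=1: MISS | VC [11]
  [2] addr=0x27 blk=9 s=1: L1-HIT | VC [11]
  [3] addr=0x26 blk=9 s=1: L1-HIT | VC [11]
  [4] addr=0x2d blk=11 s=1: VC-HIT | VC [9]
  [5] addr=0x14 blk=5 s=1: MISS | VC [9, 11]
  [6] addr=0x16 blk=5 s=1: L1-HIT | VC [9, 11]
  [7] addr=0x24 blk=9 s=1: VC-HIT | VC [5, 11]
  [8] addr=0x2e blk=11 s=1: VC-HIT | VC [5, 9]
  [9] addr=0x24 blk=9 s=1: VC-HIT | VC [5, 11]
  [10] addr=0x2e blk=11 s=1: VC-HIT | VC [5, 9]
  [11] addr=0x14 blk=5 s=1: VC-HIT | VC [11, 9]

SEQ = [MISS, MISS, L1-HIT, L1-HIT, VC-HIT, MISS, L1-HIT, VC-HIT, VC-HIT, VC-HIT, VC-HIT, VC-HIT]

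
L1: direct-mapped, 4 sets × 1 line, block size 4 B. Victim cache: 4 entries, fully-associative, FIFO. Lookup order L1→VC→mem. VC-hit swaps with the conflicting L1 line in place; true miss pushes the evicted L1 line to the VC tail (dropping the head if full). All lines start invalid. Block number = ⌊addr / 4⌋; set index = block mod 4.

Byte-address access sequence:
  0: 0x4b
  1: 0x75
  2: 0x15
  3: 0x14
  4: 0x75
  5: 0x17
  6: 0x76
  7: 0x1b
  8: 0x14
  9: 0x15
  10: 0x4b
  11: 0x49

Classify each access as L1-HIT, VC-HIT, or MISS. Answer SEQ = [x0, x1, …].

#0 0x4b→b18/s2 MISS; vc=[]
#1 0x75→b29/s1 MISS; vc=[]
#2 0x15→b5/s1 MISS; vc=[29]
#3 0x14→b5/s1 L1-HIT; vc=[29]
#4 0x75→b29/s1 VC-HIT; vc=[5]
#5 0x17→b5/s1 VC-HIT; vc=[29]
#6 0x76→b29/s1 VC-HIT; vc=[5]
#7 0x1b→b6/s2 MISS; vc=[5,18]
#8 0x14→b5/s1 VC-HIT; vc=[29,18]
#9 0x15→b5/s1 L1-HIT; vc=[29,18]
#10 0x4b→b18/s2 VC-HIT; vc=[29,6]
#11 0x49→b18/s2 L1-HIT; vc=[29,6]

SEQ = [MISS, MISS, MISS, L1-HIT, VC-HIT, VC-HIT, VC-HIT, MISS, VC-HIT, L1-HIT, VC-HIT, L1-HIT]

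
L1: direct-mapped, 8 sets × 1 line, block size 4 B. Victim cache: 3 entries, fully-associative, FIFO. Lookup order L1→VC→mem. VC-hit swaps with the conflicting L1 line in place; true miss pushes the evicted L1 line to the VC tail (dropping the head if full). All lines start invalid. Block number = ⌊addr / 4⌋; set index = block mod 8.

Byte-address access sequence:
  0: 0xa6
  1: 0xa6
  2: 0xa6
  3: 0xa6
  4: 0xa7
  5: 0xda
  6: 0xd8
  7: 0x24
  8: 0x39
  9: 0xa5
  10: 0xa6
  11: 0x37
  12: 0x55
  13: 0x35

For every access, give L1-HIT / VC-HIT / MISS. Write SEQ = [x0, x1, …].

SEQ = [MISS, L1-HIT, L1-HIT, L1-HIT, L1-HIT, MISS, L1-HIT, MISS, MISS, VC-HIT, L1-HIT, MISS, MISS, VC-HIT]

  [0] addr=0xa6 blk=41 s=1: MISS | VC []
  [1] addr=0xa6 blk=41 s=1: L1-HIT | VC []
  [2] addr=0xa6 blk=41 s=1: L1-HIT | VC []
  [3] addr=0xa6 blk=41 s=1: L1-HIT | VC []
  [4] addr=0xa7 blk=41 s=1: L1-HIT | VC []
  [5] addr=0xda blk=54 s=6: MISS | VC []
  [6] addr=0xd8 blk=54 s=6: L1-HIT | VC []
  [7] addr=0x24 blk=9 s=1: MISS | VC [41]
  [8] addr=0x39 blk=14 s=6: MISS | VC [41, 54]
  [9] addr=0xa5 blk=41 s=1: VC-HIT | VC [9, 54]
  [10] addr=0xa6 blk=41 s=1: L1-HIT | VC [9, 54]
  [11] addr=0x37 blk=13 s=5: MISS | VC [9, 54]
  [12] addr=0x55 blk=21 s=5: MISS | VC [9, 54, 13]
  [13] addr=0x35 blk=13 s=5: VC-HIT | VC [9, 54, 21]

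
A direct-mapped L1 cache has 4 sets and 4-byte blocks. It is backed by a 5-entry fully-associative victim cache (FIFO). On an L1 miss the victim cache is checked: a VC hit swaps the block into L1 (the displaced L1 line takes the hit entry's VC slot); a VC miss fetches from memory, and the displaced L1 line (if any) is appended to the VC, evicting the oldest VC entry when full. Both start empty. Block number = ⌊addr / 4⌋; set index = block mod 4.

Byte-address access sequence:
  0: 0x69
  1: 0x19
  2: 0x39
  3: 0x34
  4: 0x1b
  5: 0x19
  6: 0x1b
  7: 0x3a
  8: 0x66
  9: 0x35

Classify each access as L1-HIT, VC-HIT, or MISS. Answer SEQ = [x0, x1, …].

SEQ = [MISS, MISS, MISS, MISS, VC-HIT, L1-HIT, L1-HIT, VC-HIT, MISS, VC-HIT]

  [0] addr=0x69 blk=26 s=2: MISS | VC []
  [1] addr=0x19 blk=6 s=2: MISS | VC [26]
  [2] addr=0x39 blk=14 s=2: MISS | VC [26, 6]
  [3] addr=0x34 blk=13 s=1: MISS | VC [26, 6]
  [4] addr=0x1b blk=6 s=2: VC-HIT | VC [26, 14]
  [5] addr=0x19 blk=6 s=2: L1-HIT | VC [26, 14]
  [6] addr=0x1b blk=6 s=2: L1-HIT | VC [26, 14]
  [7] addr=0x3a blk=14 s=2: VC-HIT | VC [26, 6]
  [8] addr=0x66 blk=25 s=1: MISS | VC [26, 6, 13]
  [9] addr=0x35 blk=13 s=1: VC-HIT | VC [26, 6, 25]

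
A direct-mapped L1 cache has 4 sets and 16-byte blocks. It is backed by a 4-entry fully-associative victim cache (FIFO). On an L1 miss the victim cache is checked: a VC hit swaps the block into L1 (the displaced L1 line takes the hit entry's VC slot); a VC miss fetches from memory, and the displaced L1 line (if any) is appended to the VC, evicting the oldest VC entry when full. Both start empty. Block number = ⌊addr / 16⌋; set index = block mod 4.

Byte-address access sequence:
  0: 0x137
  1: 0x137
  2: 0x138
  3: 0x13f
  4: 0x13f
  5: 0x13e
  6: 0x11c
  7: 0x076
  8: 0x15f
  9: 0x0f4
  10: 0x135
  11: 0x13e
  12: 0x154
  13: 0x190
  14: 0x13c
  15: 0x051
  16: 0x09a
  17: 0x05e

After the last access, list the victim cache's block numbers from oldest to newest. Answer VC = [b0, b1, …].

0: 0x137 (blk 19, set 3) → MISS  vc=[]
1: 0x137 (blk 19, set 3) → L1-HIT  vc=[]
2: 0x138 (blk 19, set 3) → L1-HIT  vc=[]
3: 0x13f (blk 19, set 3) → L1-HIT  vc=[]
4: 0x13f (blk 19, set 3) → L1-HIT  vc=[]
5: 0x13e (blk 19, set 3) → L1-HIT  vc=[]
6: 0x11c (blk 17, set 1) → MISS  vc=[]
7: 0x76 (blk 7, set 3) → MISS  vc=[19]
8: 0x15f (blk 21, set 1) → MISS  vc=[19, 17]
9: 0xf4 (blk 15, set 3) → MISS  vc=[19, 17, 7]
10: 0x135 (blk 19, set 3) → VC-HIT  vc=[15, 17, 7]
11: 0x13e (blk 19, set 3) → L1-HIT  vc=[15, 17, 7]
12: 0x154 (blk 21, set 1) → L1-HIT  vc=[15, 17, 7]
13: 0x190 (blk 25, set 1) → MISS  vc=[15, 17, 7, 21]
14: 0x13c (blk 19, set 3) → L1-HIT  vc=[15, 17, 7, 21]
15: 0x51 (blk 5, set 1) → MISS  vc=[17, 7, 21, 25]
16: 0x9a (blk 9, set 1) → MISS  vc=[7, 21, 25, 5]
17: 0x5e (blk 5, set 1) → VC-HIT  vc=[7, 21, 25, 9]

VC = [7, 21, 25, 9]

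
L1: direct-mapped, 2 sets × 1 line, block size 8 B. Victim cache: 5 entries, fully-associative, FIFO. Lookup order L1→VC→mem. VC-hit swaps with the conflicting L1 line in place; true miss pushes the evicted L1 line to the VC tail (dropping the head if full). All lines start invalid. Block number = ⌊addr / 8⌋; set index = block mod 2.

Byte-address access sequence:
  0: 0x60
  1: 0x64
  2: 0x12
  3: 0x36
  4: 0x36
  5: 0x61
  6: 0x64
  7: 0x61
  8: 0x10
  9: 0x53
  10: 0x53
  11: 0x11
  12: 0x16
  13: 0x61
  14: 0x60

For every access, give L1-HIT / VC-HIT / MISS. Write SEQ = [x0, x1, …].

  [0] addr=0x60 blk=12 s=0: MISS | VC []
  [1] addr=0x64 blk=12 s=0: L1-HIT | VC []
  [2] addr=0x12 blk=2 s=0: MISS | VC [12]
  [3] addr=0x36 blk=6 s=0: MISS | VC [12, 2]
  [4] addr=0x36 blk=6 s=0: L1-HIT | VC [12, 2]
  [5] addr=0x61 blk=12 s=0: VC-HIT | VC [6, 2]
  [6] addr=0x64 blk=12 s=0: L1-HIT | VC [6, 2]
  [7] addr=0x61 blk=12 s=0: L1-HIT | VC [6, 2]
  [8] addr=0x10 blk=2 s=0: VC-HIT | VC [6, 12]
  [9] addr=0x53 blk=10 s=0: MISS | VC [6, 12, 2]
  [10] addr=0x53 blk=10 s=0: L1-HIT | VC [6, 12, 2]
  [11] addr=0x11 blk=2 s=0: VC-HIT | VC [6, 12, 10]
  [12] addr=0x16 blk=2 s=0: L1-HIT | VC [6, 12, 10]
  [13] addr=0x61 blk=12 s=0: VC-HIT | VC [6, 2, 10]
  [14] addr=0x60 blk=12 s=0: L1-HIT | VC [6, 2, 10]

SEQ = [MISS, L1-HIT, MISS, MISS, L1-HIT, VC-HIT, L1-HIT, L1-HIT, VC-HIT, MISS, L1-HIT, VC-HIT, L1-HIT, VC-HIT, L1-HIT]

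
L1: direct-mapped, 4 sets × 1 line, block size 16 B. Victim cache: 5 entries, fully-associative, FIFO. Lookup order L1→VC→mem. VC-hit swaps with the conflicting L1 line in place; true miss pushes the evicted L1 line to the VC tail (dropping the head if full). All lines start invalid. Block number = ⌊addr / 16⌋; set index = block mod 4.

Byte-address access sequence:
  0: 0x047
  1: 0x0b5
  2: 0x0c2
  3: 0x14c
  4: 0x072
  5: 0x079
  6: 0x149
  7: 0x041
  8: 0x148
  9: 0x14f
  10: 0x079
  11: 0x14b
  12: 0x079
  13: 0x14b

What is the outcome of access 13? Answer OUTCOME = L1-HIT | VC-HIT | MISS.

  [0] addr=0x47 blk=4 s=0: MISS | VC []
  [1] addr=0xb5 blk=11 s=3: MISS | VC []
  [2] addr=0xc2 blk=12 s=0: MISS | VC [4]
  [3] addr=0x14c blk=20 s=0: MISS | VC [4, 12]
  [4] addr=0x72 blk=7 s=3: MISS | VC [4, 12, 11]
  [5] addr=0x79 blk=7 s=3: L1-HIT | VC [4, 12, 11]
  [6] addr=0x149 blk=20 s=0: L1-HIT | VC [4, 12, 11]
  [7] addr=0x41 blk=4 s=0: VC-HIT | VC [20, 12, 11]
  [8] addr=0x148 blk=20 s=0: VC-HIT | VC [4, 12, 11]
  [9] addr=0x14f blk=20 s=0: L1-HIT | VC [4, 12, 11]
  [10] addr=0x79 blk=7 s=3: L1-HIT | VC [4, 12, 11]
  [11] addr=0x14b blk=20 s=0: L1-HIT | VC [4, 12, 11]
  [12] addr=0x79 blk=7 s=3: L1-HIT | VC [4, 12, 11]
  [13] addr=0x14b blk=20 s=0: L1-HIT | VC [4, 12, 11]

OUTCOME = L1-HIT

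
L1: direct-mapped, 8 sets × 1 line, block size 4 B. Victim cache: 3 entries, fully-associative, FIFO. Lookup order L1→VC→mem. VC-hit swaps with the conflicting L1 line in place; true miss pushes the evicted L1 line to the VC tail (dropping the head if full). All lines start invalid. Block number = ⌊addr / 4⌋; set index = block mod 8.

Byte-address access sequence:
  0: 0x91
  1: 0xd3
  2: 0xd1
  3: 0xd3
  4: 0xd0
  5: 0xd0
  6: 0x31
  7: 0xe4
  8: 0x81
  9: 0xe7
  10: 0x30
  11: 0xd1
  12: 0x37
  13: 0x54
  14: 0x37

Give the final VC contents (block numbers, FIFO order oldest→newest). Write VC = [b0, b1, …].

VC = [36, 12, 21]

#0 0x91→b36/s4 MISS; vc=[]
#1 0xd3→b52/s4 MISS; vc=[36]
#2 0xd1→b52/s4 L1-HIT; vc=[36]
#3 0xd3→b52/s4 L1-HIT; vc=[36]
#4 0xd0→b52/s4 L1-HIT; vc=[36]
#5 0xd0→b52/s4 L1-HIT; vc=[36]
#6 0x31→b12/s4 MISS; vc=[36,52]
#7 0xe4→b57/s1 MISS; vc=[36,52]
#8 0x81→b32/s0 MISS; vc=[36,52]
#9 0xe7→b57/s1 L1-HIT; vc=[36,52]
#10 0x30→b12/s4 L1-HIT; vc=[36,52]
#11 0xd1→b52/s4 VC-HIT; vc=[36,12]
#12 0x37→b13/s5 MISS; vc=[36,12]
#13 0x54→b21/s5 MISS; vc=[36,12,13]
#14 0x37→b13/s5 VC-HIT; vc=[36,12,21]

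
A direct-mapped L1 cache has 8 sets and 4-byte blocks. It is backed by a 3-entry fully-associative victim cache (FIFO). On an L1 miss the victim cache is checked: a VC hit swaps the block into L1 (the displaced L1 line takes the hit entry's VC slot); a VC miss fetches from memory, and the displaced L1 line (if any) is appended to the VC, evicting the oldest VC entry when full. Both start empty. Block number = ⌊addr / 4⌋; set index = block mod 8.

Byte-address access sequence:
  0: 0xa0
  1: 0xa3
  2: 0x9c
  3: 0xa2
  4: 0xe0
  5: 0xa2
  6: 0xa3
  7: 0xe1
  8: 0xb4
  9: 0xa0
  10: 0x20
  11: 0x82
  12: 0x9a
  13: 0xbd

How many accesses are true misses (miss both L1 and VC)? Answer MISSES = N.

MISSES = 8

0: 0xa0 (blk 40, set 0) → MISS  vc=[]
1: 0xa3 (blk 40, set 0) → L1-HIT  vc=[]
2: 0x9c (blk 39, set 7) → MISS  vc=[]
3: 0xa2 (blk 40, set 0) → L1-HIT  vc=[]
4: 0xe0 (blk 56, set 0) → MISS  vc=[40]
5: 0xa2 (blk 40, set 0) → VC-HIT  vc=[56]
6: 0xa3 (blk 40, set 0) → L1-HIT  vc=[56]
7: 0xe1 (blk 56, set 0) → VC-HIT  vc=[40]
8: 0xb4 (blk 45, set 5) → MISS  vc=[40]
9: 0xa0 (blk 40, set 0) → VC-HIT  vc=[56]
10: 0x20 (blk 8, set 0) → MISS  vc=[56, 40]
11: 0x82 (blk 32, set 0) → MISS  vc=[56, 40, 8]
12: 0x9a (blk 38, set 6) → MISS  vc=[56, 40, 8]
13: 0xbd (blk 47, set 7) → MISS  vc=[40, 8, 39]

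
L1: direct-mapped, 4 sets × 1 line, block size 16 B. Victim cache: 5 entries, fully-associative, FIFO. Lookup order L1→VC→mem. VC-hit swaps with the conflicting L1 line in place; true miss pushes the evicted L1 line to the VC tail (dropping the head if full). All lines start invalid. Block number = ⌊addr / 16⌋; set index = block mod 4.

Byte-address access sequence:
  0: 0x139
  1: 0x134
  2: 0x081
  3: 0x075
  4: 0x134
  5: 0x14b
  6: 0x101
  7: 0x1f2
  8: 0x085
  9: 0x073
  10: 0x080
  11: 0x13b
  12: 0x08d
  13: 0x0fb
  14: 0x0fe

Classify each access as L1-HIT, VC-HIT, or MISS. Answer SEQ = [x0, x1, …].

SEQ = [MISS, L1-HIT, MISS, MISS, VC-HIT, MISS, MISS, MISS, VC-HIT, VC-HIT, L1-HIT, VC-HIT, L1-HIT, MISS, L1-HIT]

0: 0x139 (blk 19, set 3) → MISS  vc=[]
1: 0x134 (blk 19, set 3) → L1-HIT  vc=[]
2: 0x81 (blk 8, set 0) → MISS  vc=[]
3: 0x75 (blk 7, set 3) → MISS  vc=[19]
4: 0x134 (blk 19, set 3) → VC-HIT  vc=[7]
5: 0x14b (blk 20, set 0) → MISS  vc=[7, 8]
6: 0x101 (blk 16, set 0) → MISS  vc=[7, 8, 20]
7: 0x1f2 (blk 31, set 3) → MISS  vc=[7, 8, 20, 19]
8: 0x85 (blk 8, set 0) → VC-HIT  vc=[7, 16, 20, 19]
9: 0x73 (blk 7, set 3) → VC-HIT  vc=[31, 16, 20, 19]
10: 0x80 (blk 8, set 0) → L1-HIT  vc=[31, 16, 20, 19]
11: 0x13b (blk 19, set 3) → VC-HIT  vc=[31, 16, 20, 7]
12: 0x8d (blk 8, set 0) → L1-HIT  vc=[31, 16, 20, 7]
13: 0xfb (blk 15, set 3) → MISS  vc=[31, 16, 20, 7, 19]
14: 0xfe (blk 15, set 3) → L1-HIT  vc=[31, 16, 20, 7, 19]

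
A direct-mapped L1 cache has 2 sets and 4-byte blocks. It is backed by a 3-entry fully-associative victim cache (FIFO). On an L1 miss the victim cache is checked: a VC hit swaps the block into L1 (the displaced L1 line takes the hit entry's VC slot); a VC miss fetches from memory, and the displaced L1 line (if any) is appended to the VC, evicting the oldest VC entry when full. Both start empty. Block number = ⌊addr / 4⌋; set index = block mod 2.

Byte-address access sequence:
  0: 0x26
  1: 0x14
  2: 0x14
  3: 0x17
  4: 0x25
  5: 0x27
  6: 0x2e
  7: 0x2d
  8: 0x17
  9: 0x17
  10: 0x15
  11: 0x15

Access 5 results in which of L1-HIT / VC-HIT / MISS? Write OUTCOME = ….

OUTCOME = L1-HIT

0: 0x26 (blk 9, set 1) → MISS  vc=[]
1: 0x14 (blk 5, set 1) → MISS  vc=[9]
2: 0x14 (blk 5, set 1) → L1-HIT  vc=[9]
3: 0x17 (blk 5, set 1) → L1-HIT  vc=[9]
4: 0x25 (blk 9, set 1) → VC-HIT  vc=[5]
5: 0x27 (blk 9, set 1) → L1-HIT  vc=[5]
6: 0x2e (blk 11, set 1) → MISS  vc=[5, 9]
7: 0x2d (blk 11, set 1) → L1-HIT  vc=[5, 9]
8: 0x17 (blk 5, set 1) → VC-HIT  vc=[11, 9]
9: 0x17 (blk 5, set 1) → L1-HIT  vc=[11, 9]
10: 0x15 (blk 5, set 1) → L1-HIT  vc=[11, 9]
11: 0x15 (blk 5, set 1) → L1-HIT  vc=[11, 9]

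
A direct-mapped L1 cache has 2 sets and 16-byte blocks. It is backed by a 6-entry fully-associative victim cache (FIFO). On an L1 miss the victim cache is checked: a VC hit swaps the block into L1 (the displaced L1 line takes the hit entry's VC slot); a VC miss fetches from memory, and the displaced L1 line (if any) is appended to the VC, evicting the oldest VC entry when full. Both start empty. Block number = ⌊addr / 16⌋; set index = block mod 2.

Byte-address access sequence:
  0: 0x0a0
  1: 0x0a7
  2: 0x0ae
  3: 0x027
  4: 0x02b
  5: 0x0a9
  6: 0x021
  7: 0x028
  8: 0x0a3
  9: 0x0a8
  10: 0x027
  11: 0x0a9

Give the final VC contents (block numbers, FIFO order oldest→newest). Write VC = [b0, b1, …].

#0 0xa0→b10/s0 MISS; vc=[]
#1 0xa7→b10/s0 L1-HIT; vc=[]
#2 0xae→b10/s0 L1-HIT; vc=[]
#3 0x27→b2/s0 MISS; vc=[10]
#4 0x2b→b2/s0 L1-HIT; vc=[10]
#5 0xa9→b10/s0 VC-HIT; vc=[2]
#6 0x21→b2/s0 VC-HIT; vc=[10]
#7 0x28→b2/s0 L1-HIT; vc=[10]
#8 0xa3→b10/s0 VC-HIT; vc=[2]
#9 0xa8→b10/s0 L1-HIT; vc=[2]
#10 0x27→b2/s0 VC-HIT; vc=[10]
#11 0xa9→b10/s0 VC-HIT; vc=[2]

VC = [2]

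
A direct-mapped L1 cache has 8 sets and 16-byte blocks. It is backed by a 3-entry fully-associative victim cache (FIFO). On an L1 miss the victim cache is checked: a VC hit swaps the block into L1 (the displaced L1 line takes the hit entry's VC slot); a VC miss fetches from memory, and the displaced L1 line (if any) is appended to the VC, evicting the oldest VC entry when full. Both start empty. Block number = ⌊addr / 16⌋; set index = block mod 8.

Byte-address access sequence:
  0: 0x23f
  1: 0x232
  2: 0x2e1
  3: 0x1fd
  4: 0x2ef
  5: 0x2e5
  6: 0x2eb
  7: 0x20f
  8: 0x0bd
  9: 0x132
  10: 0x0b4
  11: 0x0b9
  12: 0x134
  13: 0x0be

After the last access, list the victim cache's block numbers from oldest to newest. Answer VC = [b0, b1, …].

  [0] addr=0x23f blk=35 s=3: MISS | VC []
  [1] addr=0x232 blk=35 s=3: L1-HIT | VC []
  [2] addr=0x2e1 blk=46 s=6: MISS | VC []
  [3] addr=0x1fd blk=31 s=7: MISS | VC []
  [4] addr=0x2ef blk=46 s=6: L1-HIT | VC []
  [5] addr=0x2e5 blk=46 s=6: L1-HIT | VC []
  [6] addr=0x2eb blk=46 s=6: L1-HIT | VC []
  [7] addr=0x20f blk=32 s=0: MISS | VC []
  [8] addr=0xbd blk=11 s=3: MISS | VC [35]
  [9] addr=0x132 blk=19 s=3: MISS | VC [35, 11]
  [10] addr=0xb4 blk=11 s=3: VC-HIT | VC [35, 19]
  [11] addr=0xb9 blk=11 s=3: L1-HIT | VC [35, 19]
  [12] addr=0x134 blk=19 s=3: VC-HIT | VC [35, 11]
  [13] addr=0xbe blk=11 s=3: VC-HIT | VC [35, 19]

VC = [35, 19]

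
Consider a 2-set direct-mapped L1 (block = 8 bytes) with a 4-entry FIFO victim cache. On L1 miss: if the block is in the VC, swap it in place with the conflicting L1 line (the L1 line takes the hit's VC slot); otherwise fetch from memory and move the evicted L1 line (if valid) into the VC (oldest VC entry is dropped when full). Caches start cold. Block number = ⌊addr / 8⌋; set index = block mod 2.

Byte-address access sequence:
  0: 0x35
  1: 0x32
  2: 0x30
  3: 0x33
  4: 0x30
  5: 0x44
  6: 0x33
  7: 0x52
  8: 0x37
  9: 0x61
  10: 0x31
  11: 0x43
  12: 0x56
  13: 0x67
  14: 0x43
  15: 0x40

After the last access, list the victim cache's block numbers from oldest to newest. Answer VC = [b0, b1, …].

VC = [6, 12, 10]

0: 0x35 (blk 6, set 0) → MISS  vc=[]
1: 0x32 (blk 6, set 0) → L1-HIT  vc=[]
2: 0x30 (blk 6, set 0) → L1-HIT  vc=[]
3: 0x33 (blk 6, set 0) → L1-HIT  vc=[]
4: 0x30 (blk 6, set 0) → L1-HIT  vc=[]
5: 0x44 (blk 8, set 0) → MISS  vc=[6]
6: 0x33 (blk 6, set 0) → VC-HIT  vc=[8]
7: 0x52 (blk 10, set 0) → MISS  vc=[8, 6]
8: 0x37 (blk 6, set 0) → VC-HIT  vc=[8, 10]
9: 0x61 (blk 12, set 0) → MISS  vc=[8, 10, 6]
10: 0x31 (blk 6, set 0) → VC-HIT  vc=[8, 10, 12]
11: 0x43 (blk 8, set 0) → VC-HIT  vc=[6, 10, 12]
12: 0x56 (blk 10, set 0) → VC-HIT  vc=[6, 8, 12]
13: 0x67 (blk 12, set 0) → VC-HIT  vc=[6, 8, 10]
14: 0x43 (blk 8, set 0) → VC-HIT  vc=[6, 12, 10]
15: 0x40 (blk 8, set 0) → L1-HIT  vc=[6, 12, 10]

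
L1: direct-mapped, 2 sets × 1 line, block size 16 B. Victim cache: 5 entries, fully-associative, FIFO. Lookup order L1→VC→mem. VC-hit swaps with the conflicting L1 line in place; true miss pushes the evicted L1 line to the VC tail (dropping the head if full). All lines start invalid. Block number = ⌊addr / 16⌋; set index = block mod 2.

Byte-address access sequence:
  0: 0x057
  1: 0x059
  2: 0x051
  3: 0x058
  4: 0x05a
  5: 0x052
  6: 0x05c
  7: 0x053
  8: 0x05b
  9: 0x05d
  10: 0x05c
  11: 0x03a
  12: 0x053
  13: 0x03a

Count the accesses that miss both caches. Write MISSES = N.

MISSES = 2

  [0] addr=0x57 blk=5 s=1: MISS | VC []
  [1] addr=0x59 blk=5 s=1: L1-HIT | VC []
  [2] addr=0x51 blk=5 s=1: L1-HIT | VC []
  [3] addr=0x58 blk=5 s=1: L1-HIT | VC []
  [4] addr=0x5a blk=5 s=1: L1-HIT | VC []
  [5] addr=0x52 blk=5 s=1: L1-HIT | VC []
  [6] addr=0x5c blk=5 s=1: L1-HIT | VC []
  [7] addr=0x53 blk=5 s=1: L1-HIT | VC []
  [8] addr=0x5b blk=5 s=1: L1-HIT | VC []
  [9] addr=0x5d blk=5 s=1: L1-HIT | VC []
  [10] addr=0x5c blk=5 s=1: L1-HIT | VC []
  [11] addr=0x3a blk=3 s=1: MISS | VC [5]
  [12] addr=0x53 blk=5 s=1: VC-HIT | VC [3]
  [13] addr=0x3a blk=3 s=1: VC-HIT | VC [5]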